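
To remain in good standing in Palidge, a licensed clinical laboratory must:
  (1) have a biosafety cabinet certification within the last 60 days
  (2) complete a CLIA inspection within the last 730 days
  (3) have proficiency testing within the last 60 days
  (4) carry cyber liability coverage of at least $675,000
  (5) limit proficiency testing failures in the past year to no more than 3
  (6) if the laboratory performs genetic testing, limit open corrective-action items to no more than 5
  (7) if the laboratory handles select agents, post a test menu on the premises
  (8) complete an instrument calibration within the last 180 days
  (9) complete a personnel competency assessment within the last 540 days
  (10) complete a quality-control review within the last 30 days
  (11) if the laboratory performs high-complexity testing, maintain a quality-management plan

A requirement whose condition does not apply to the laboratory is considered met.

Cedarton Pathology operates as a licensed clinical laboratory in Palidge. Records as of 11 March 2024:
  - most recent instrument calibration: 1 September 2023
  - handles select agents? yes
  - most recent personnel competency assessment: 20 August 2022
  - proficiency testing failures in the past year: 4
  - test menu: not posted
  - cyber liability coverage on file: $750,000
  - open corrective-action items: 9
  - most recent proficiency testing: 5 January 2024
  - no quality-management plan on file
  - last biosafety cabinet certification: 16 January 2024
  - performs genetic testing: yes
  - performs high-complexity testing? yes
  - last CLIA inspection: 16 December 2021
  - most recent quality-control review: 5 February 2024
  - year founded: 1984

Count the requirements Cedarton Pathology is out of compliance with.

1. biosafety cabinet certification 55 days ago vs limit 60 → met
2. CLIA inspection 816 days ago vs limit 730 → not met
3. proficiency testing 66 days ago vs limit 60 → not met
4. cyber liability coverage $750,000 ≥ $675,000 → met
5. proficiency testing failures in the past year 4 > 3 → not met
6. condition 'performs genetic testing' holds; open corrective-action items 9 > 5 → not met
7. condition 'handles select agents' holds; test menu absent → not met
8. instrument calibration 192 days ago vs limit 180 → not met
9. personnel competency assessment 569 days ago vs limit 540 → not met
10. quality-control review 35 days ago vs limit 30 → not met
11. condition 'performs high-complexity testing' holds; quality-management plan absent → not met
Not met: 9 of 11

9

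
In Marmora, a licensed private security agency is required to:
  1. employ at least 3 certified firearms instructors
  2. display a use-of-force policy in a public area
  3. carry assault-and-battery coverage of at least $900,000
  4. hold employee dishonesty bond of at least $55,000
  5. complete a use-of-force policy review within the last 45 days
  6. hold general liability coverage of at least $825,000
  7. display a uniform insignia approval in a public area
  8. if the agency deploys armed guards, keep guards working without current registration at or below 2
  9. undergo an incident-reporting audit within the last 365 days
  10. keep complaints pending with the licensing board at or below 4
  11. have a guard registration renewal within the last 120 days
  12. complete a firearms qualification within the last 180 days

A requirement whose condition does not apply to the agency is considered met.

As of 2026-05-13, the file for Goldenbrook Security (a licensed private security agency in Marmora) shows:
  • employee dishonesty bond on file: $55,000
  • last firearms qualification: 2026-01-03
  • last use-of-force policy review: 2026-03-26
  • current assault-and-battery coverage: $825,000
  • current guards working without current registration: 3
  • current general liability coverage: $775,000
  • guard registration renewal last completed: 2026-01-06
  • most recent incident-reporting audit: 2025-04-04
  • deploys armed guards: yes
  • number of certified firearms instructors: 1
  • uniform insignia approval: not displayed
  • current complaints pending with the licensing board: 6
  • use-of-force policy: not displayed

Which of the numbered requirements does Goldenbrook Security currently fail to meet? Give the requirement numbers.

1, 2, 3, 5, 6, 7, 8, 9, 10, 11

1. certified firearms instructors 1 < 3 → not met
2. use-of-force policy absent → not met
3. assault-and-battery coverage $825,000 < $900,000 → not met
4. employee dishonesty bond $55,000 ≥ $55,000 → met
5. use-of-force policy review 48 days ago vs limit 45 → not met
6. general liability coverage $775,000 < $825,000 → not met
7. uniform insignia approval absent → not met
8. condition 'deploys armed guards' holds; guards working without current registration 3 > 2 → not met
9. incident-reporting audit 404 days ago vs limit 365 → not met
10. complaints pending with the licensing board 6 > 4 → not met
11. guard registration renewal 127 days ago vs limit 120 → not met
12. firearms qualification 130 days ago vs limit 180 → met
Not met: 1, 2, 3, 5, 6, 7, 8, 9, 10, 11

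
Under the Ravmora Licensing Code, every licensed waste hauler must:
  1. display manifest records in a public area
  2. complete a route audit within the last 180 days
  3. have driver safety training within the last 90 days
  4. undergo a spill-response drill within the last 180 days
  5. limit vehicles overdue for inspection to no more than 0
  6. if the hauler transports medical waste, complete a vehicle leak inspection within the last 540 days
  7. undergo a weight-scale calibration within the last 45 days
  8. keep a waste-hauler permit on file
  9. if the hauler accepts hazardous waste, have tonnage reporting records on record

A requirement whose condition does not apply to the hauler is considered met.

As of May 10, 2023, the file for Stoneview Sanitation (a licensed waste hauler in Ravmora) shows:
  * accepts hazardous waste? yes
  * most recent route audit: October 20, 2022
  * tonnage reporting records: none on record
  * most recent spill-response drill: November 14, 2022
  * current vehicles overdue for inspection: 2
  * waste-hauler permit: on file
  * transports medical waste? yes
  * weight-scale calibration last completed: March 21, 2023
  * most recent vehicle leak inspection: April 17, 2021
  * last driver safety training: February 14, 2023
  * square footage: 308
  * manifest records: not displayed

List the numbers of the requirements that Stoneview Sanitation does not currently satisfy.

1, 2, 5, 6, 7, 9

1. manifest records absent → not met
2. route audit 202 days ago vs limit 180 → not met
3. driver safety training 85 days ago vs limit 90 → met
4. spill-response drill 177 days ago vs limit 180 → met
5. vehicles overdue for inspection 2 > 0 → not met
6. condition 'transports medical waste' holds; vehicle leak inspection 753 days ago vs limit 540 → not met
7. weight-scale calibration 50 days ago vs limit 45 → not met
8. waste-hauler permit present → met
9. condition 'accepts hazardous waste' holds; tonnage reporting records absent → not met
Not met: 1, 2, 5, 6, 7, 9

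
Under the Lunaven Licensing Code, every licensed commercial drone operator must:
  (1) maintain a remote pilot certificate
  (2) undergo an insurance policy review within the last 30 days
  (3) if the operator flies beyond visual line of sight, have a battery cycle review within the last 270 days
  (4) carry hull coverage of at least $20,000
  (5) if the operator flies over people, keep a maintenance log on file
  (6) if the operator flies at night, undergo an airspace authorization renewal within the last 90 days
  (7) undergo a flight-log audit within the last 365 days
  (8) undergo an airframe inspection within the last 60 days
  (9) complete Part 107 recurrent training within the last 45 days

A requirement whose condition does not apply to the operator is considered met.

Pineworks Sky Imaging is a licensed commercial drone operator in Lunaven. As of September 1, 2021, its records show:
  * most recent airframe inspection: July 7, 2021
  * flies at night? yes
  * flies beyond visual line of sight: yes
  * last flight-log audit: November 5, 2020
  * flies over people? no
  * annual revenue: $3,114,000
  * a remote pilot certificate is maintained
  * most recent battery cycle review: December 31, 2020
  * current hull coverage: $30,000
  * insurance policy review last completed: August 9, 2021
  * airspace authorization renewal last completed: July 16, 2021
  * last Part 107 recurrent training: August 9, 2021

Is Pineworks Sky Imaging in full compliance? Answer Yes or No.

1. remote pilot certificate present → met
2. insurance policy review 23 days ago vs limit 30 → met
3. condition 'flies beyond visual line of sight' holds; battery cycle review 244 days ago vs limit 270 → met
4. hull coverage $30,000 ≥ $20,000 → met
5. condition 'flies over people' does not hold → requirement n/a → met
6. condition 'flies at night' holds; airspace authorization renewal 47 days ago vs limit 90 → met
7. flight-log audit 300 days ago vs limit 365 → met
8. airframe inspection 56 days ago vs limit 60 → met
9. Part 107 recurrent training 23 days ago vs limit 45 → met
All met.

Yes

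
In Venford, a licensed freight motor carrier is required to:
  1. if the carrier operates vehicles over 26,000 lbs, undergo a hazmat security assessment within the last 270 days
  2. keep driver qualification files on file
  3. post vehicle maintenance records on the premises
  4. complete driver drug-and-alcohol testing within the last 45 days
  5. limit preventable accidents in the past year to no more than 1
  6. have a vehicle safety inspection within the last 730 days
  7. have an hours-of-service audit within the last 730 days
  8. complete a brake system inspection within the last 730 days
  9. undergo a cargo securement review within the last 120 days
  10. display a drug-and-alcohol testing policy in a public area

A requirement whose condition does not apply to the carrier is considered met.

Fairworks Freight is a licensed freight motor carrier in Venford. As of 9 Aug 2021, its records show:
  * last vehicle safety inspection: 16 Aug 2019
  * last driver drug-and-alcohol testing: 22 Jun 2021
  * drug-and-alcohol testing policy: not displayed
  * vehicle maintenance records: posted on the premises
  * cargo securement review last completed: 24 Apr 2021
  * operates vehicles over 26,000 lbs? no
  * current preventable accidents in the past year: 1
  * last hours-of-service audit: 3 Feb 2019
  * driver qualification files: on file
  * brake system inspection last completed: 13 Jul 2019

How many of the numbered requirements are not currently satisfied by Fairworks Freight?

4

1. condition 'operates vehicles over 26,000 lbs' does not hold → requirement n/a → met
2. driver qualification files present → met
3. vehicle maintenance records present → met
4. driver drug-and-alcohol testing 48 days ago vs limit 45 → not met
5. preventable accidents in the past year 1 ≤ 1 → met
6. vehicle safety inspection 724 days ago vs limit 730 → met
7. hours-of-service audit 918 days ago vs limit 730 → not met
8. brake system inspection 758 days ago vs limit 730 → not met
9. cargo securement review 107 days ago vs limit 120 → met
10. drug-and-alcohol testing policy absent → not met
Not met: 4 of 10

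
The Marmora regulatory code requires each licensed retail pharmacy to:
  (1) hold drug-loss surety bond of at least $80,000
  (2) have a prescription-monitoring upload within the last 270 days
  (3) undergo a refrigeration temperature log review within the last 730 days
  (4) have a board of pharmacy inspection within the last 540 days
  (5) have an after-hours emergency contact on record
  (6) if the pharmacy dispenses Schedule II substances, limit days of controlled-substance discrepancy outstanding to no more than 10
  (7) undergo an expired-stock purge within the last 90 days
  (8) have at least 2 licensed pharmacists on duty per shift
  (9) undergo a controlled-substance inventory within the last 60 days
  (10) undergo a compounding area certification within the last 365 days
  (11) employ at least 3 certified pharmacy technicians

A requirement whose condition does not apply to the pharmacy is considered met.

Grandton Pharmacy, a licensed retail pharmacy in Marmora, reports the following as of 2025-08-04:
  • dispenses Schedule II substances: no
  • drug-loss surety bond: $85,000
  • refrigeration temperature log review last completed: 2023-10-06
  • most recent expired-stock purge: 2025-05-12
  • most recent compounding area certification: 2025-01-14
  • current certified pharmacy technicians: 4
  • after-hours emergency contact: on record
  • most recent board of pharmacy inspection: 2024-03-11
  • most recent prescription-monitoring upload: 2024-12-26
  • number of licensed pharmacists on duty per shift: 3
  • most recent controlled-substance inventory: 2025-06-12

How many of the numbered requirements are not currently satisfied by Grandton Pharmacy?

0

1. drug-loss surety bond $85,000 ≥ $80,000 → met
2. prescription-monitoring upload 221 days ago vs limit 270 → met
3. refrigeration temperature log review 668 days ago vs limit 730 → met
4. board of pharmacy inspection 511 days ago vs limit 540 → met
5. after-hours emergency contact present → met
6. condition 'dispenses Schedule II substances' does not hold → requirement n/a → met
7. expired-stock purge 84 days ago vs limit 90 → met
8. licensed pharmacists on duty per shift 3 ≥ 2 → met
9. controlled-substance inventory 53 days ago vs limit 60 → met
10. compounding area certification 202 days ago vs limit 365 → met
11. certified pharmacy technicians 4 ≥ 3 → met
Not met: 0 of 11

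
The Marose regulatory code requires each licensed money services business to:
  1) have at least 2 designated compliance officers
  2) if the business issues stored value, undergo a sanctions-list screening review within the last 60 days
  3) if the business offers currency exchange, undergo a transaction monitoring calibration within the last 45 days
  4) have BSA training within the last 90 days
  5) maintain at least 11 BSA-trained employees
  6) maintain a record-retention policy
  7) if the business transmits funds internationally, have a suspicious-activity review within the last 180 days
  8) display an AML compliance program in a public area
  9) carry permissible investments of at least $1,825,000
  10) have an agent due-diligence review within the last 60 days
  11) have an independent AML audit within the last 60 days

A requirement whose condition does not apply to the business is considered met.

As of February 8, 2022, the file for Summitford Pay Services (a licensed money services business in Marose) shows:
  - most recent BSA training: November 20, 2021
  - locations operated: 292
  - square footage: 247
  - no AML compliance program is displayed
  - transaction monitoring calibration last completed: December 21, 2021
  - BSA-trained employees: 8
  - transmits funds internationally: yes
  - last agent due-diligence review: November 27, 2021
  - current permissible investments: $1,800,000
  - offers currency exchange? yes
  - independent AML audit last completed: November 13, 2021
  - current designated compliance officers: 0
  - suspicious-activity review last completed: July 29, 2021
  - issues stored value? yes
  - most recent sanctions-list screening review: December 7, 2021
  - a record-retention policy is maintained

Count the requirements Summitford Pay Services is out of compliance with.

9

1. designated compliance officers 0 < 2 → not met
2. condition 'issues stored value' holds; sanctions-list screening review 63 days ago vs limit 60 → not met
3. condition 'offers currency exchange' holds; transaction monitoring calibration 49 days ago vs limit 45 → not met
4. BSA training 80 days ago vs limit 90 → met
5. BSA-trained employees 8 < 11 → not met
6. record-retention policy present → met
7. condition 'transmits funds internationally' holds; suspicious-activity review 194 days ago vs limit 180 → not met
8. AML compliance program absent → not met
9. permissible investments $1,800,000 < $1,825,000 → not met
10. agent due-diligence review 73 days ago vs limit 60 → not met
11. independent AML audit 87 days ago vs limit 60 → not met
Not met: 9 of 11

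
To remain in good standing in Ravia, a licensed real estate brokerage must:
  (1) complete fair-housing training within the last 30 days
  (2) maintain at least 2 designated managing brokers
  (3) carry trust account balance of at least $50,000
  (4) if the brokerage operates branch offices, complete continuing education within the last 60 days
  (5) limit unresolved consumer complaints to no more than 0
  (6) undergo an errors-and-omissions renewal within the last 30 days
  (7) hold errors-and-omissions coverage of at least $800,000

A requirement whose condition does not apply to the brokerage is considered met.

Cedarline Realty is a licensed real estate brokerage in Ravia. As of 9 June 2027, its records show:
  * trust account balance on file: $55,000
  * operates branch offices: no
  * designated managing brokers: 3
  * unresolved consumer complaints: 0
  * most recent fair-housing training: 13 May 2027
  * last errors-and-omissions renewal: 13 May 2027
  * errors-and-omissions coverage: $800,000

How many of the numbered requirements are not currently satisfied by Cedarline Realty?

1. fair-housing training 27 days ago vs limit 30 → met
2. designated managing brokers 3 ≥ 2 → met
3. trust account balance $55,000 ≥ $50,000 → met
4. condition 'operates branch offices' does not hold → requirement n/a → met
5. unresolved consumer complaints 0 ≤ 0 → met
6. errors-and-omissions renewal 27 days ago vs limit 30 → met
7. errors-and-omissions coverage $800,000 ≥ $800,000 → met
Not met: 0 of 7

0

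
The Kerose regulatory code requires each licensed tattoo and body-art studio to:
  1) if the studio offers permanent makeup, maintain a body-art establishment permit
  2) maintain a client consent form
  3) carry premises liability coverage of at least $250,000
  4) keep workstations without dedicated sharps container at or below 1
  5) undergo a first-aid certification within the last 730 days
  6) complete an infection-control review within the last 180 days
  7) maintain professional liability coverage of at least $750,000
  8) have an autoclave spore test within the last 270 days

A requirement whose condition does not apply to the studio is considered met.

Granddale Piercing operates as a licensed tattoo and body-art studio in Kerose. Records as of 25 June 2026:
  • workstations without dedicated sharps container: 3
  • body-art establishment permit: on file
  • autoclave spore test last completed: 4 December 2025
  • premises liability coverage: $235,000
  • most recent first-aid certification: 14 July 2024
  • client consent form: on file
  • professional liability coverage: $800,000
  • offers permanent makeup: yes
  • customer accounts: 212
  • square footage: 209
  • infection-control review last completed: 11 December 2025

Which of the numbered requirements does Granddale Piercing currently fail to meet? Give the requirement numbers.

1. condition 'offers permanent makeup' holds; body-art establishment permit present → met
2. client consent form present → met
3. premises liability coverage $235,000 < $250,000 → not met
4. workstations without dedicated sharps container 3 > 1 → not met
5. first-aid certification 711 days ago vs limit 730 → met
6. infection-control review 196 days ago vs limit 180 → not met
7. professional liability coverage $800,000 ≥ $750,000 → met
8. autoclave spore test 203 days ago vs limit 270 → met
Not met: 3, 4, 6

3, 4, 6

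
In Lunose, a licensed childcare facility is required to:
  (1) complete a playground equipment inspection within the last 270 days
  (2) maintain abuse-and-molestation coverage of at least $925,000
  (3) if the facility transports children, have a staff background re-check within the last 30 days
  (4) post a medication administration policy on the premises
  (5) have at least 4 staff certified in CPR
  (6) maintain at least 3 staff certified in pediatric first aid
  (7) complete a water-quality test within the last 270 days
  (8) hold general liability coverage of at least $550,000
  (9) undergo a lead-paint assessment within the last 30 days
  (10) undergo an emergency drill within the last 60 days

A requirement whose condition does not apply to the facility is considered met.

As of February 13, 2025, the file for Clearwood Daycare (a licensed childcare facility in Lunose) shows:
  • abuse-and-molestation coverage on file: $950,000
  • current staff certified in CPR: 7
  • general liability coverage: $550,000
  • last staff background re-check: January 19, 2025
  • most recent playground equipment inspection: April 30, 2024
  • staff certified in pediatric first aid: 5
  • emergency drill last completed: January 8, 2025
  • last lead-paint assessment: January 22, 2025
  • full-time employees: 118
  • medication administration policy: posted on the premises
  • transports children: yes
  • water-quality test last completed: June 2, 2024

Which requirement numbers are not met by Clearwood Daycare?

1

1. playground equipment inspection 289 days ago vs limit 270 → not met
2. abuse-and-molestation coverage $950,000 ≥ $925,000 → met
3. condition 'transports children' holds; staff background re-check 25 days ago vs limit 30 → met
4. medication administration policy present → met
5. staff certified in CPR 7 ≥ 4 → met
6. staff certified in pediatric first aid 5 ≥ 3 → met
7. water-quality test 256 days ago vs limit 270 → met
8. general liability coverage $550,000 ≥ $550,000 → met
9. lead-paint assessment 22 days ago vs limit 30 → met
10. emergency drill 36 days ago vs limit 60 → met
Not met: 1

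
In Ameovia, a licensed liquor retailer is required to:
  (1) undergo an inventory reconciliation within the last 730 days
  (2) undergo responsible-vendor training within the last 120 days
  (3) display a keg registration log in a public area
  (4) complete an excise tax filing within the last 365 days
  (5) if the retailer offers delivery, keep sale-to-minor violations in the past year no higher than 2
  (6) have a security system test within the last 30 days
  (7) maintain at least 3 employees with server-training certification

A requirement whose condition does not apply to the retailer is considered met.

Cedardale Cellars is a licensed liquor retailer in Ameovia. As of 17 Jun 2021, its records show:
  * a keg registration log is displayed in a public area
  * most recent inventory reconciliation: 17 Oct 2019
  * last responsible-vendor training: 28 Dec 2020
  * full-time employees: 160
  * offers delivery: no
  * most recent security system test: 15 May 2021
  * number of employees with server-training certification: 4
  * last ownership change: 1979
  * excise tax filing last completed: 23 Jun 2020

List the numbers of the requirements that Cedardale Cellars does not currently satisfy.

2, 6

1. inventory reconciliation 609 days ago vs limit 730 → met
2. responsible-vendor training 171 days ago vs limit 120 → not met
3. keg registration log present → met
4. excise tax filing 359 days ago vs limit 365 → met
5. condition 'offers delivery' does not hold → requirement n/a → met
6. security system test 33 days ago vs limit 30 → not met
7. employees with server-training certification 4 ≥ 3 → met
Not met: 2, 6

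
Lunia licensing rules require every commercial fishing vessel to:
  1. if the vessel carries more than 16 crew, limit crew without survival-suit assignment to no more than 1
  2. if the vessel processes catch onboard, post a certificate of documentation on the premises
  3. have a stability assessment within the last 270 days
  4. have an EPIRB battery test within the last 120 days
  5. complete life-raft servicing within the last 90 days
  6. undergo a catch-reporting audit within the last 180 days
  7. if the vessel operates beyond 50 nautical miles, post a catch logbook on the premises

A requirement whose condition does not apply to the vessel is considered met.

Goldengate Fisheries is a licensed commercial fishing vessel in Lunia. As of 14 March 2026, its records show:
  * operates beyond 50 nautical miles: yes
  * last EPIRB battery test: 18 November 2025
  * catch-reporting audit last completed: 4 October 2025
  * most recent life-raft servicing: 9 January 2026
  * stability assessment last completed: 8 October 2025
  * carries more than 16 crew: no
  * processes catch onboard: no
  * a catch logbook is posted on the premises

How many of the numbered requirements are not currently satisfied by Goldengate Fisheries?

1. condition 'carries more than 16 crew' does not hold → requirement n/a → met
2. condition 'processes catch onboard' does not hold → requirement n/a → met
3. stability assessment 157 days ago vs limit 270 → met
4. EPIRB battery test 116 days ago vs limit 120 → met
5. life-raft servicing 64 days ago vs limit 90 → met
6. catch-reporting audit 161 days ago vs limit 180 → met
7. condition 'operates beyond 50 nautical miles' holds; catch logbook present → met
Not met: 0 of 7

0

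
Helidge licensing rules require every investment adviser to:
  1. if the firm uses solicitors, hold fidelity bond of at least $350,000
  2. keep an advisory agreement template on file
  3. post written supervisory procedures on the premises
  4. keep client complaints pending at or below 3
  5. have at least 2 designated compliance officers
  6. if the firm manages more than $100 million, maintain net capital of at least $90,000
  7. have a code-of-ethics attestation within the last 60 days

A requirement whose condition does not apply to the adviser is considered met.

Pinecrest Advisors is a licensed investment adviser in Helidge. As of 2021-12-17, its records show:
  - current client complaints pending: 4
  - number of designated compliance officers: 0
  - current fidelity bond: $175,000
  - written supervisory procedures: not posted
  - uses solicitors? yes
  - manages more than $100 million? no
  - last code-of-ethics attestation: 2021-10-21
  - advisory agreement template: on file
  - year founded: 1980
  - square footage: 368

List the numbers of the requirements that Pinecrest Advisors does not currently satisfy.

1. condition 'uses solicitors' holds; fidelity bond $175,000 < $350,000 → not met
2. advisory agreement template present → met
3. written supervisory procedures absent → not met
4. client complaints pending 4 > 3 → not met
5. designated compliance officers 0 < 2 → not met
6. condition 'manages more than $100 million' does not hold → requirement n/a → met
7. code-of-ethics attestation 57 days ago vs limit 60 → met
Not met: 1, 3, 4, 5

1, 3, 4, 5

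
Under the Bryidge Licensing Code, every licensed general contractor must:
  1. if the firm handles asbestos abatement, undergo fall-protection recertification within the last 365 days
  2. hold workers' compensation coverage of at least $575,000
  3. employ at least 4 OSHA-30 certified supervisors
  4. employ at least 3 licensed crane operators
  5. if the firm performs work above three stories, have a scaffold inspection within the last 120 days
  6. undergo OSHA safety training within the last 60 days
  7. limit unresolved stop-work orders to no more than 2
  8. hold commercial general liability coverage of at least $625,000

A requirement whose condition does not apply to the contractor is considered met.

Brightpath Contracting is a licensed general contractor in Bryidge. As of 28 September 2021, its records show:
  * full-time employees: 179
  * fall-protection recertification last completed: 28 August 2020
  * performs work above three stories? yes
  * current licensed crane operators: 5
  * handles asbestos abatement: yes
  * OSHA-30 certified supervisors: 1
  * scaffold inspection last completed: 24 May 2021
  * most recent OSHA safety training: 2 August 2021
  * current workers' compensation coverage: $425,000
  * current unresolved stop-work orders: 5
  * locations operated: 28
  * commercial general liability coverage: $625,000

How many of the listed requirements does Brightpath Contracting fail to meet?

5

1. condition 'handles asbestos abatement' holds; fall-protection recertification 396 days ago vs limit 365 → not met
2. workers' compensation coverage $425,000 < $575,000 → not met
3. OSHA-30 certified supervisors 1 < 4 → not met
4. licensed crane operators 5 ≥ 3 → met
5. condition 'performs work above three stories' holds; scaffold inspection 127 days ago vs limit 120 → not met
6. OSHA safety training 57 days ago vs limit 60 → met
7. unresolved stop-work orders 5 > 2 → not met
8. commercial general liability coverage $625,000 ≥ $625,000 → met
Not met: 5 of 8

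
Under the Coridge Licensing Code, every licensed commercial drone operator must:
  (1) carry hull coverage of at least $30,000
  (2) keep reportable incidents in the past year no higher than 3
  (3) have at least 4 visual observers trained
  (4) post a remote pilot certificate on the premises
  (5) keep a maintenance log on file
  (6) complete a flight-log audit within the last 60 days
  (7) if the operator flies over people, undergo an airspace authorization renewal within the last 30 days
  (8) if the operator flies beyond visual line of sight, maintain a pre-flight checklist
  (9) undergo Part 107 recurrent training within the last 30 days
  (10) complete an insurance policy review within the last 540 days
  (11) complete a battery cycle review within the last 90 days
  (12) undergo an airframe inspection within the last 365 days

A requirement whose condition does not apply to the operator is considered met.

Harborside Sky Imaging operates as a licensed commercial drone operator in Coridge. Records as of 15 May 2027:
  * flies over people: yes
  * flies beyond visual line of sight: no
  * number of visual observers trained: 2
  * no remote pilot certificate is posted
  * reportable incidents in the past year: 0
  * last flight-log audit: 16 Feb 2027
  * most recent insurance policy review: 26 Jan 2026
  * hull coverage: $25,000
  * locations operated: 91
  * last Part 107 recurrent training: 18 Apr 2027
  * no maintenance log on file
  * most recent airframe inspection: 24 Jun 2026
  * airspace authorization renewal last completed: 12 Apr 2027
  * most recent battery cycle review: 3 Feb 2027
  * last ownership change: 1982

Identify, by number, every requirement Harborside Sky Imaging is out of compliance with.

1. hull coverage $25,000 < $30,000 → not met
2. reportable incidents in the past year 0 ≤ 3 → met
3. visual observers trained 2 < 4 → not met
4. remote pilot certificate absent → not met
5. maintenance log absent → not met
6. flight-log audit 88 days ago vs limit 60 → not met
7. condition 'flies over people' holds; airspace authorization renewal 33 days ago vs limit 30 → not met
8. condition 'flies beyond visual line of sight' does not hold → requirement n/a → met
9. Part 107 recurrent training 27 days ago vs limit 30 → met
10. insurance policy review 474 days ago vs limit 540 → met
11. battery cycle review 101 days ago vs limit 90 → not met
12. airframe inspection 325 days ago vs limit 365 → met
Not met: 1, 3, 4, 5, 6, 7, 11

1, 3, 4, 5, 6, 7, 11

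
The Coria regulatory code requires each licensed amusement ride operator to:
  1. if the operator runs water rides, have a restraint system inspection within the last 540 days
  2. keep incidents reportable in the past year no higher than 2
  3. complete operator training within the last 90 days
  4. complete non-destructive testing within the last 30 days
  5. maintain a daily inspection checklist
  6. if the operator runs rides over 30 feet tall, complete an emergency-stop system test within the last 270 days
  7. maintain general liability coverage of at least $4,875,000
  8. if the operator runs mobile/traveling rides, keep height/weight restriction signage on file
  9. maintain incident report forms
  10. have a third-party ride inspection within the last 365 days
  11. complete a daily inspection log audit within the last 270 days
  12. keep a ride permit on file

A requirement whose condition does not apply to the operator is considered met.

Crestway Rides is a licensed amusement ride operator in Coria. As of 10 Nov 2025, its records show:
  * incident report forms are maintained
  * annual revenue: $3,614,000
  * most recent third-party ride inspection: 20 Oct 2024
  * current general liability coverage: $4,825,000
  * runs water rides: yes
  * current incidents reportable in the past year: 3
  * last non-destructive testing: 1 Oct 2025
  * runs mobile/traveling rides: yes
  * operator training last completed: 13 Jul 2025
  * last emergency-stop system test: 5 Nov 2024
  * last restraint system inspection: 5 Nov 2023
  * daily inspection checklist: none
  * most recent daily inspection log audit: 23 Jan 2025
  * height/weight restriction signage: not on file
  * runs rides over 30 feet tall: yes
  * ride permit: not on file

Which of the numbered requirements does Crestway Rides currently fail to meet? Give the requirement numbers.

1, 2, 3, 4, 5, 6, 7, 8, 10, 11, 12

1. condition 'runs water rides' holds; restraint system inspection 736 days ago vs limit 540 → not met
2. incidents reportable in the past year 3 > 2 → not met
3. operator training 120 days ago vs limit 90 → not met
4. non-destructive testing 40 days ago vs limit 30 → not met
5. daily inspection checklist absent → not met
6. condition 'runs rides over 30 feet tall' holds; emergency-stop system test 370 days ago vs limit 270 → not met
7. general liability coverage $4,825,000 < $4,875,000 → not met
8. condition 'runs mobile/traveling rides' holds; height/weight restriction signage absent → not met
9. incident report forms present → met
10. third-party ride inspection 386 days ago vs limit 365 → not met
11. daily inspection log audit 291 days ago vs limit 270 → not met
12. ride permit absent → not met
Not met: 1, 2, 3, 4, 5, 6, 7, 8, 10, 11, 12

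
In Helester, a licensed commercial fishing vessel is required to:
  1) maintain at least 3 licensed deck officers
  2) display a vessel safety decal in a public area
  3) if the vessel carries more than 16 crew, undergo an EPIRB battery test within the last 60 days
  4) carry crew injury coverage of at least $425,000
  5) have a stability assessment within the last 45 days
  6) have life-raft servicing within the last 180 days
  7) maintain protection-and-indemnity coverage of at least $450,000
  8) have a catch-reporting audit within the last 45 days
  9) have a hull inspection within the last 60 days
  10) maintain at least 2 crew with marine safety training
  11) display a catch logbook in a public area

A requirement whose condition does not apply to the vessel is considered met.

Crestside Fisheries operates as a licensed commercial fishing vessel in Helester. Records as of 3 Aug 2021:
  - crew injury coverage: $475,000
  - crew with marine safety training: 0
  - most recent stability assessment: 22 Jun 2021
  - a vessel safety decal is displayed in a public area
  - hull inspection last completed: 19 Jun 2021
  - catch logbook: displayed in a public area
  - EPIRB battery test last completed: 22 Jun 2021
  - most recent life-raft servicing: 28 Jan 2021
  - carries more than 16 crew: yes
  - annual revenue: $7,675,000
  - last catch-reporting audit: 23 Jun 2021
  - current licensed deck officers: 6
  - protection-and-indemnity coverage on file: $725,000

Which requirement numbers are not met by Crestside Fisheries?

1. licensed deck officers 6 ≥ 3 → met
2. vessel safety decal present → met
3. condition 'carries more than 16 crew' holds; EPIRB battery test 42 days ago vs limit 60 → met
4. crew injury coverage $475,000 ≥ $425,000 → met
5. stability assessment 42 days ago vs limit 45 → met
6. life-raft servicing 187 days ago vs limit 180 → not met
7. protection-and-indemnity coverage $725,000 ≥ $450,000 → met
8. catch-reporting audit 41 days ago vs limit 45 → met
9. hull inspection 45 days ago vs limit 60 → met
10. crew with marine safety training 0 < 2 → not met
11. catch logbook present → met
Not met: 6, 10

6, 10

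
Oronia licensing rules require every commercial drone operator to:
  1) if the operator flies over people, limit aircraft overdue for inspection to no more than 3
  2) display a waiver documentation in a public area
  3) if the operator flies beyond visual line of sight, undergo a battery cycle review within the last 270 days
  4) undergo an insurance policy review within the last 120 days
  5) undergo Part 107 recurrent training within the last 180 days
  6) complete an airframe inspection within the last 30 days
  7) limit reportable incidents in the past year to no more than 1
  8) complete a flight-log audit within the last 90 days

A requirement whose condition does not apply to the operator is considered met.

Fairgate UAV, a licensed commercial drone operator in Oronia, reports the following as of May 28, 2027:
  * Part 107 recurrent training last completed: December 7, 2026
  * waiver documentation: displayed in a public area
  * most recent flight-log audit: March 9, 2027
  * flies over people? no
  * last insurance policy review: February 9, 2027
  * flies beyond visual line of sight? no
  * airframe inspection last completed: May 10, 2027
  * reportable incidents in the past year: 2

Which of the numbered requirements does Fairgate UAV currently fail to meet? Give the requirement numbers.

1. condition 'flies over people' does not hold → requirement n/a → met
2. waiver documentation present → met
3. condition 'flies beyond visual line of sight' does not hold → requirement n/a → met
4. insurance policy review 108 days ago vs limit 120 → met
5. Part 107 recurrent training 172 days ago vs limit 180 → met
6. airframe inspection 18 days ago vs limit 30 → met
7. reportable incidents in the past year 2 > 1 → not met
8. flight-log audit 80 days ago vs limit 90 → met
Not met: 7

7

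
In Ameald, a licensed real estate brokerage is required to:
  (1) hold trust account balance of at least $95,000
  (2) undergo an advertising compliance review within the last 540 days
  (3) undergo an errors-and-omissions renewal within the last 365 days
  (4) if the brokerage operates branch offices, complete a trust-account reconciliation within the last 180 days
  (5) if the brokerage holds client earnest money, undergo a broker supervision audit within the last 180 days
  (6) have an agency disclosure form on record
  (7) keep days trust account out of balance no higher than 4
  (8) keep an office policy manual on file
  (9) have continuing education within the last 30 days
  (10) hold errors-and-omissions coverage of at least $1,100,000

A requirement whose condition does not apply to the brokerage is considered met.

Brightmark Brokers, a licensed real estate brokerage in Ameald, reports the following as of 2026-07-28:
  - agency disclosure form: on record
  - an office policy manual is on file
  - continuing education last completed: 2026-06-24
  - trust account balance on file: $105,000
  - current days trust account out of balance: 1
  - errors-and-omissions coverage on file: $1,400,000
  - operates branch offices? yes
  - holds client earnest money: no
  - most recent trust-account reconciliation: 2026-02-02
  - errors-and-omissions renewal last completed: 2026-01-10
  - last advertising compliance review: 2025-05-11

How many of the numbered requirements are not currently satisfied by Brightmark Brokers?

1. trust account balance $105,000 ≥ $95,000 → met
2. advertising compliance review 443 days ago vs limit 540 → met
3. errors-and-omissions renewal 199 days ago vs limit 365 → met
4. condition 'operates branch offices' holds; trust-account reconciliation 176 days ago vs limit 180 → met
5. condition 'holds client earnest money' does not hold → requirement n/a → met
6. agency disclosure form present → met
7. days trust account out of balance 1 ≤ 4 → met
8. office policy manual present → met
9. continuing education 34 days ago vs limit 30 → not met
10. errors-and-omissions coverage $1,400,000 ≥ $1,100,000 → met
Not met: 1 of 10

1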